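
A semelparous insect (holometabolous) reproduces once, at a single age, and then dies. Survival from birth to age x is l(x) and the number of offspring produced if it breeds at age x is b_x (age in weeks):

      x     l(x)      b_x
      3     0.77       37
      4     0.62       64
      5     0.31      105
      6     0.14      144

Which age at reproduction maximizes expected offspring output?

Expected offspring if breeding at age x = l(x) × b_x:
  age 3: 0.77 × 37 = 28.490
  age 4: 0.62 × 64 = 39.680
  age 5: 0.31 × 105 = 32.550
  age 6: 0.14 × 144 = 20.160
Maximum at age 4 (39.680).

4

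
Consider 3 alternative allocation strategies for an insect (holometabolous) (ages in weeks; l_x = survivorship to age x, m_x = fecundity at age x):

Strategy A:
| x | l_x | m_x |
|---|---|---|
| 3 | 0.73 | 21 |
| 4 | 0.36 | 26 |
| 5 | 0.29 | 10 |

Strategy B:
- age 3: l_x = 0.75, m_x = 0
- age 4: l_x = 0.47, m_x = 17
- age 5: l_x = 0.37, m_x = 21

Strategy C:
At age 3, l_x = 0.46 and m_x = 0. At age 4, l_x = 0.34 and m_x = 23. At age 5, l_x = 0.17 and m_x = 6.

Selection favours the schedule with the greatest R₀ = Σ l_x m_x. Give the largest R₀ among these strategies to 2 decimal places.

Strategy A: R₀ = 0.73×21 + 0.36×26 + 0.29×10 = 27.5900
Strategy B: R₀ = 0.75×0 + 0.47×17 + 0.37×21 = 15.7600
Strategy C: R₀ = 0.46×0 + 0.34×23 + 0.17×6 = 8.8400
Highest R₀: strategy A with 27.5900.

27.59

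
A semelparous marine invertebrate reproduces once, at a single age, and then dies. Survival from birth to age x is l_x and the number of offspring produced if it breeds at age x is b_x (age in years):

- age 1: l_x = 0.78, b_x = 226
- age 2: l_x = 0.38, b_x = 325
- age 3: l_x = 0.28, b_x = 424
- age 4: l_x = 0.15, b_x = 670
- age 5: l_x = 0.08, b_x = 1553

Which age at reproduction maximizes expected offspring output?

1

Expected offspring if breeding at age x = l_x × b_x:
  age 1: 0.78 × 226 = 176.280
  age 2: 0.38 × 325 = 123.500
  age 3: 0.28 × 424 = 118.720
  age 4: 0.15 × 670 = 100.500
  age 5: 0.08 × 1553 = 124.240
Maximum at age 1 (176.280).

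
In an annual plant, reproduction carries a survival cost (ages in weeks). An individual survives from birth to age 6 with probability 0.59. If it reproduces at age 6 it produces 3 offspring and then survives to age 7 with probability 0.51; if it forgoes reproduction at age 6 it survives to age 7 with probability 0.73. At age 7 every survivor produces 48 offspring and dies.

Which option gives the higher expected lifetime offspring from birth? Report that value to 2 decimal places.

20.67

breed at age 6: R₀ = 0.59 × (3 + 0.51 × 48) = 0.59 × 27.4800 = 16.2132
delay to age 7: R₀ = 0.59 × (0.73 × 48) = 0.59 × 35.0400 = 20.6736
Higher: delay to age 7 (20.6736).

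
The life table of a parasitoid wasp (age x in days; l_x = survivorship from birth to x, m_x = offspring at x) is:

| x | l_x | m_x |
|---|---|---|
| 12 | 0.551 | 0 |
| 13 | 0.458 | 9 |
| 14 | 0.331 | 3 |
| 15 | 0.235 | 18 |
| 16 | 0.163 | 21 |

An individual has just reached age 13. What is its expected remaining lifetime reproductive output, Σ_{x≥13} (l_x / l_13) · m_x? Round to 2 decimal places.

l_13 = 0.458. Conditional survival from age 13 to x is l_x / l_13.
  x=13: (0.458/0.458) × 9 = 9.0000
  x=14: (0.331/0.458) × 3 = 2.1681
  x=15: (0.235/0.458) × 18 = 9.2358
  x=16: (0.163/0.458) × 21 = 7.4738
Sum = 9.0000 + 2.1681 + 9.2358 + 7.4738 = 27.8777

27.88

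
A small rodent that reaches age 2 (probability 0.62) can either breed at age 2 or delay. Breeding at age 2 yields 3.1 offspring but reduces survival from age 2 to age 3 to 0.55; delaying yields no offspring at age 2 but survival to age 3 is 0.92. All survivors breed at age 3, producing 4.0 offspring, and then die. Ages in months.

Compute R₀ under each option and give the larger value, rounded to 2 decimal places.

breed at age 2: R₀ = 0.62 × (3.1 + 0.55 × 4.0) = 0.62 × 5.3000 = 3.2860
delay to age 3: R₀ = 0.62 × (0.92 × 4.0) = 0.62 × 3.6800 = 2.2816
Higher: breed at age 2 (3.2860).

3.29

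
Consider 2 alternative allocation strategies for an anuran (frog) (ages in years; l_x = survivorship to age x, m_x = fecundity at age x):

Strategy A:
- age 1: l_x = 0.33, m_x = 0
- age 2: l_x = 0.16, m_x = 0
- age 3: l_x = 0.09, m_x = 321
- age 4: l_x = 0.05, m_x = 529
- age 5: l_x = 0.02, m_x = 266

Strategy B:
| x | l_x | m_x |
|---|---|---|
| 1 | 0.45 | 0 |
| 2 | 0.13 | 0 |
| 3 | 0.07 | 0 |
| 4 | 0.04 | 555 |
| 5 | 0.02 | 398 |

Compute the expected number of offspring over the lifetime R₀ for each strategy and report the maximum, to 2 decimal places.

Strategy A: R₀ = 0.33×0 + 0.16×0 + 0.09×321 + 0.05×529 + 0.02×266 = 60.6600
Strategy B: R₀ = 0.45×0 + 0.13×0 + 0.07×0 + 0.04×555 + 0.02×398 = 30.1600
Highest R₀: strategy A with 60.6600.

60.66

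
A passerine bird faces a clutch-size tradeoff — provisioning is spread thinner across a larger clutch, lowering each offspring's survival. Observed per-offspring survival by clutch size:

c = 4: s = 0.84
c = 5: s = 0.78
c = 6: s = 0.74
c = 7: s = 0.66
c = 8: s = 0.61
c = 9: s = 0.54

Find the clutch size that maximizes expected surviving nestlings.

Expected surviving nestlings = c × s(c):
  c=4: 4 × 0.84 = 3.360
  c=5: 5 × 0.78 = 3.900
  c=6: 6 × 0.74 = 4.440
  c=7: 7 × 0.66 = 4.620
  c=8: 8 × 0.61 = 4.880
  c=9: 9 × 0.54 = 4.860
Maximum at c = 8 (4.880 surviving nestlings).

8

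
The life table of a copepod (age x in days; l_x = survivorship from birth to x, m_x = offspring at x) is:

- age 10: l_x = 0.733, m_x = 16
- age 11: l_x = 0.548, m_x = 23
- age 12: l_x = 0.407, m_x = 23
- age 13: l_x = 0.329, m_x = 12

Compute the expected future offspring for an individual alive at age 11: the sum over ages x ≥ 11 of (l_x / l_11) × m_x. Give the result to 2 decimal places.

l_11 = 0.548. Conditional survival from age 11 to x is l_x / l_11.
  x=11: (0.548/0.548) × 23 = 23.0000
  x=12: (0.407/0.548) × 23 = 17.0821
  x=13: (0.329/0.548) × 12 = 7.2044
Sum = 23.0000 + 17.0821 + 7.2044 = 47.2865

47.29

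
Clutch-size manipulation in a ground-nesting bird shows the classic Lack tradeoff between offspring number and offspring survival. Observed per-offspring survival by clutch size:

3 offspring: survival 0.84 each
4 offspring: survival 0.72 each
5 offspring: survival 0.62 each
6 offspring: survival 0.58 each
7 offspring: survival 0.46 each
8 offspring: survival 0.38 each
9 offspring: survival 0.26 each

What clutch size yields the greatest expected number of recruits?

6

Expected recruits = c × s(c):
  c=3: 3 × 0.84 = 2.520
  c=4: 4 × 0.72 = 2.880
  c=5: 5 × 0.62 = 3.100
  c=6: 6 × 0.58 = 3.480
  c=7: 7 × 0.46 = 3.220
  c=8: 8 × 0.38 = 3.040
  c=9: 9 × 0.26 = 2.340
Maximum at c = 6 (3.480 recruits).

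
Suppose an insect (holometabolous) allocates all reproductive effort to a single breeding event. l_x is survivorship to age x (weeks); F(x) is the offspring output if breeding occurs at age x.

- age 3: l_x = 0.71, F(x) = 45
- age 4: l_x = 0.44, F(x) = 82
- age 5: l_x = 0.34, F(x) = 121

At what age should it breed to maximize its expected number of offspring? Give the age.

5

Expected offspring if breeding at age x = l_x × F(x):
  age 3: 0.71 × 45 = 31.950
  age 4: 0.44 × 82 = 36.080
  age 5: 0.34 × 121 = 41.140
Maximum at age 5 (41.140).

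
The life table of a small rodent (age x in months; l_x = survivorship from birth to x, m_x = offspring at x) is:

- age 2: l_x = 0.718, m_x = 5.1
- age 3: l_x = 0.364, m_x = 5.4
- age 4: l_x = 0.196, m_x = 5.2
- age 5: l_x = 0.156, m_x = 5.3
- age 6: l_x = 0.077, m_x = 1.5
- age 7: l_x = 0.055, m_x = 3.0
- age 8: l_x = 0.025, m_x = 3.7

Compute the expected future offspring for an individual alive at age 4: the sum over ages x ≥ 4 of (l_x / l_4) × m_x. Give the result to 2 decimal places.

11.32

l_4 = 0.196. Conditional survival from age 4 to x is l_x / l_4.
  x=4: (0.196/0.196) × 5.2 = 5.2000
  x=5: (0.156/0.196) × 5.3 = 4.2184
  x=6: (0.077/0.196) × 1.5 = 0.5893
  x=7: (0.055/0.196) × 3.0 = 0.8418
  x=8: (0.025/0.196) × 3.7 = 0.4719
Sum = 5.2000 + 4.2184 + 0.5893 + 0.8418 + 0.4719 = 11.3214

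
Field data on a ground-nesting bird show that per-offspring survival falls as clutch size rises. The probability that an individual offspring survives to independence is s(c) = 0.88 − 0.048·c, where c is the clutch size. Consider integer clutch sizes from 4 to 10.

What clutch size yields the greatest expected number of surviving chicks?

9

Expected surviving chicks = c × s(c):
  c=4: 4 × 0.688 = 2.752
  c=5: 5 × 0.640 = 3.200
  c=6: 6 × 0.592 = 3.552
  c=7: 7 × 0.544 = 3.808
  c=8: 8 × 0.496 = 3.968
  c=9: 9 × 0.448 = 4.032
  c=10: 10 × 0.400 = 4.000
Maximum at c = 9 (4.032 surviving chicks).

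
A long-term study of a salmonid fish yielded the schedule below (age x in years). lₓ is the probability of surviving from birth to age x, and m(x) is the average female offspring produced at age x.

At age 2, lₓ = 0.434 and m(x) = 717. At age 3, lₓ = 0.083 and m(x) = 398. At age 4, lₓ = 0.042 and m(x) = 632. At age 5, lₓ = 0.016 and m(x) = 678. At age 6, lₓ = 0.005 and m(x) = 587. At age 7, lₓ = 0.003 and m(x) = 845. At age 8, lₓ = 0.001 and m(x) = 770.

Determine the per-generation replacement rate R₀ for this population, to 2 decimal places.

387.84

R₀ = Σ lₓ m(x):
  age 2: 0.434 × 717 = 311.1780
  age 3: 0.083 × 398 = 33.0340
  age 4: 0.042 × 632 = 26.5440
  age 5: 0.016 × 678 = 10.8480
  age 6: 0.005 × 587 = 2.9350
  age 7: 0.003 × 845 = 2.5350
  age 8: 0.001 × 770 = 0.7700
R₀ = 311.1780 + 33.0340 + 26.5440 + 10.8480 + 2.9350 + 2.5350 + 0.7700 = 387.8440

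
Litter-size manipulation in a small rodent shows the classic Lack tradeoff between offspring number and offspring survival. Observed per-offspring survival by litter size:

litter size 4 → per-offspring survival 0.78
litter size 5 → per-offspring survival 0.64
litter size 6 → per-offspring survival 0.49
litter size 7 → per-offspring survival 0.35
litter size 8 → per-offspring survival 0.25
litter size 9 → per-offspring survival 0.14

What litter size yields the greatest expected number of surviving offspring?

Expected surviving offspring = c × s(c):
  c=4: 4 × 0.78 = 3.120
  c=5: 5 × 0.64 = 3.200
  c=6: 6 × 0.49 = 2.940
  c=7: 7 × 0.35 = 2.450
  c=8: 8 × 0.25 = 2.000
  c=9: 9 × 0.14 = 1.260
Maximum at c = 5 (3.200 surviving offspring).

5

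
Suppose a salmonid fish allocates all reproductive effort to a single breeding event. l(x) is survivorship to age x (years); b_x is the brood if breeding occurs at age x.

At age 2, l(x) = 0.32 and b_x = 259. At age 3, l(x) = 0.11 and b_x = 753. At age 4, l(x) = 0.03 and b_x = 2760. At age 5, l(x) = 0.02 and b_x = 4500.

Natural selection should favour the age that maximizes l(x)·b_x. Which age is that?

5

Expected offspring if breeding at age x = l(x) × b_x:
  age 2: 0.32 × 259 = 82.880
  age 3: 0.11 × 753 = 82.830
  age 4: 0.03 × 2760 = 82.800
  age 5: 0.02 × 4500 = 90.000
Maximum at age 5 (90.000).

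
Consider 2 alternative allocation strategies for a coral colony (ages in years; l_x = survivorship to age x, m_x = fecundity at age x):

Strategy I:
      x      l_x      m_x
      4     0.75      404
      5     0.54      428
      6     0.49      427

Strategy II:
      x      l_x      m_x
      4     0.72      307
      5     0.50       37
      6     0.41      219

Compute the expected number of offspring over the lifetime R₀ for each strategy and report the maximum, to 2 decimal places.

Strategy I: R₀ = 0.75×404 + 0.54×428 + 0.49×427 = 743.3500
Strategy II: R₀ = 0.72×307 + 0.50×37 + 0.41×219 = 329.3300
Highest R₀: strategy I with 743.3500.

743.35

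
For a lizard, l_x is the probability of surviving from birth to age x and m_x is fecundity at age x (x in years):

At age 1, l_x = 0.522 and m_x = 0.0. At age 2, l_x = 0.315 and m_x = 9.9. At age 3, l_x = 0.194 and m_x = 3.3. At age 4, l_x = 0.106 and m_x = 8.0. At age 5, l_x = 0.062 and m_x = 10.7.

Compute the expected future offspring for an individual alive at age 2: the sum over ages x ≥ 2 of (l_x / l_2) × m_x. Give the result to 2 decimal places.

16.73

l_2 = 0.315. Conditional survival from age 2 to x is l_x / l_2.
  x=2: (0.315/0.315) × 9.9 = 9.9000
  x=3: (0.194/0.315) × 3.3 = 2.0324
  x=4: (0.106/0.315) × 8.0 = 2.6921
  x=5: (0.062/0.315) × 10.7 = 2.1060
Sum = 9.9000 + 2.0324 + 2.6921 + 2.1060 = 16.7305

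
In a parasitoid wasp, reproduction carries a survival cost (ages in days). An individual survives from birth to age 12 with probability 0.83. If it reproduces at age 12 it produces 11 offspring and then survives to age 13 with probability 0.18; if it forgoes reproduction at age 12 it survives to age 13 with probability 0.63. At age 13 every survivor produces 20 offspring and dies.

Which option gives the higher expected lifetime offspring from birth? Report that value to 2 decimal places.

12.12

breed at age 12: R₀ = 0.83 × (11 + 0.18 × 20) = 0.83 × 14.6000 = 12.1180
delay to age 13: R₀ = 0.83 × (0.63 × 20) = 0.83 × 12.6000 = 10.4580
Higher: breed at age 12 (12.1180).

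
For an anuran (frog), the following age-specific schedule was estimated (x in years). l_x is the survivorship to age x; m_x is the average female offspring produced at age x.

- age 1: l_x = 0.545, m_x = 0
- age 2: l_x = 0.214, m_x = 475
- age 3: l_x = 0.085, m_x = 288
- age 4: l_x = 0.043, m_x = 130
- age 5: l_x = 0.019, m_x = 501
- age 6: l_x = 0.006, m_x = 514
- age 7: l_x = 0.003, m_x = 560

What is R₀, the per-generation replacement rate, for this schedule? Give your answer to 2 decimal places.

R₀ = Σ l_x m_x:
  age 1: 0.545 × 0 = 0.0000
  age 2: 0.214 × 475 = 101.6500
  age 3: 0.085 × 288 = 24.4800
  age 4: 0.043 × 130 = 5.5900
  age 5: 0.019 × 501 = 9.5190
  age 6: 0.006 × 514 = 3.0840
  age 7: 0.003 × 560 = 1.6800
R₀ = 0.0000 + 101.6500 + 24.4800 + 5.5900 + 9.5190 + 3.0840 + 1.6800 = 146.0030

146.00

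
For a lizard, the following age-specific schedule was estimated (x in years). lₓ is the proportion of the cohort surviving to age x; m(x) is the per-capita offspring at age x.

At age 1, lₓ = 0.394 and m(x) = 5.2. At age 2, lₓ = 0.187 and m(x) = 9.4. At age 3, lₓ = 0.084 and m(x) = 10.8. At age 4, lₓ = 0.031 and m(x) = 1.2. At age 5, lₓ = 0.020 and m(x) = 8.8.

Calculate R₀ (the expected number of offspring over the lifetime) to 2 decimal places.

4.93

R₀ = Σ lₓ m(x):
  age 1: 0.394 × 5.2 = 2.0488
  age 2: 0.187 × 9.4 = 1.7578
  age 3: 0.084 × 10.8 = 0.9072
  age 4: 0.031 × 1.2 = 0.0372
  age 5: 0.020 × 8.8 = 0.1760
R₀ = 2.0488 + 1.7578 + 0.9072 + 0.0372 + 0.1760 = 4.9270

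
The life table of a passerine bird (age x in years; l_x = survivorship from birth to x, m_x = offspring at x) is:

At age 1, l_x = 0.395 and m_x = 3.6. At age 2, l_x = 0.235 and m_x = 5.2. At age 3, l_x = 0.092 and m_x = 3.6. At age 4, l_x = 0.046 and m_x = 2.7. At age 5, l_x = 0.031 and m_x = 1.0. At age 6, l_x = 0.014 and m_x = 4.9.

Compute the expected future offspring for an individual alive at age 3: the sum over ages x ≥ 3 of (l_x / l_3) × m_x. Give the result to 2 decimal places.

l_3 = 0.092. Conditional survival from age 3 to x is l_x / l_3.
  x=3: (0.092/0.092) × 3.6 = 3.6000
  x=4: (0.046/0.092) × 2.7 = 1.3500
  x=5: (0.031/0.092) × 1.0 = 0.3370
  x=6: (0.014/0.092) × 4.9 = 0.7457
Sum = 3.6000 + 1.3500 + 0.3370 + 0.7457 = 6.0326

6.03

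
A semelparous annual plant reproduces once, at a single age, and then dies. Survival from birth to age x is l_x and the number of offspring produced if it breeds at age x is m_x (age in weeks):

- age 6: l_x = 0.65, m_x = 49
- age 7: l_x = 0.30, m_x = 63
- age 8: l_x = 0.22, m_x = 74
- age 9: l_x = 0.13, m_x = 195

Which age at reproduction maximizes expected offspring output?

Expected offspring if breeding at age x = l_x × m_x:
  age 6: 0.65 × 49 = 31.850
  age 7: 0.30 × 63 = 18.900
  age 8: 0.22 × 74 = 16.280
  age 9: 0.13 × 195 = 25.350
Maximum at age 6 (31.850).

6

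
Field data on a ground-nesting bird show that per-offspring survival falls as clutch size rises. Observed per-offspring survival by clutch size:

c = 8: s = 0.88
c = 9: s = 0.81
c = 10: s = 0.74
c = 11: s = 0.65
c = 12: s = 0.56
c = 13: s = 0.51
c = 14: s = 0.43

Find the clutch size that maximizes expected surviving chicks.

10

Expected surviving chicks = c × s(c):
  c=8: 8 × 0.88 = 7.040
  c=9: 9 × 0.81 = 7.290
  c=10: 10 × 0.74 = 7.400
  c=11: 11 × 0.65 = 7.150
  c=12: 12 × 0.56 = 6.720
  c=13: 13 × 0.51 = 6.630
  c=14: 14 × 0.43 = 6.020
Maximum at c = 10 (7.400 surviving chicks).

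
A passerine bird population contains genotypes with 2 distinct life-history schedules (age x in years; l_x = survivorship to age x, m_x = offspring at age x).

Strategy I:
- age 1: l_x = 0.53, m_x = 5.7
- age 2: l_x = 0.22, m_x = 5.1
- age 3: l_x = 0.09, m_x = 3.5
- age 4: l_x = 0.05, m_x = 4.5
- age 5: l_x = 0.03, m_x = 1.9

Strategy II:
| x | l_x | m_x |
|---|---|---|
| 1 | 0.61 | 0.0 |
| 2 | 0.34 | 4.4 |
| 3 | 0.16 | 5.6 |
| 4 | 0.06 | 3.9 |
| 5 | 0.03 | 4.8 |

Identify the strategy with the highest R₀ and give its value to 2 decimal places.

Strategy I: R₀ = 0.53×5.7 + 0.22×5.1 + 0.09×3.5 + 0.05×4.5 + 0.03×1.9 = 4.7400
Strategy II: R₀ = 0.61×0.0 + 0.34×4.4 + 0.16×5.6 + 0.06×3.9 + 0.03×4.8 = 2.7700
Highest R₀: strategy I with 4.7400.

4.74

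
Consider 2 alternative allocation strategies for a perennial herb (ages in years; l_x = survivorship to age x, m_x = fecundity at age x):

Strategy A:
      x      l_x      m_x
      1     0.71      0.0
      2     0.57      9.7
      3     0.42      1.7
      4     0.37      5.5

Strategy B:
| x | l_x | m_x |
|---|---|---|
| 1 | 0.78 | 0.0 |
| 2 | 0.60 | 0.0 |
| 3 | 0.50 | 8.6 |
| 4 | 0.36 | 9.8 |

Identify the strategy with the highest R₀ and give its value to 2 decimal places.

Strategy A: R₀ = 0.71×0.0 + 0.57×9.7 + 0.42×1.7 + 0.37×5.5 = 8.2780
Strategy B: R₀ = 0.78×0.0 + 0.60×0.0 + 0.50×8.6 + 0.36×9.8 = 7.8280
Highest R₀: strategy A with 8.2780.

8.28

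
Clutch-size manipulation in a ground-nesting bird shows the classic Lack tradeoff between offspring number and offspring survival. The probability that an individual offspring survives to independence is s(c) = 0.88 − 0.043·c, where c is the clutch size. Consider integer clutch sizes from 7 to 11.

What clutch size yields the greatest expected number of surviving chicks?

10

Expected surviving chicks = c × s(c):
  c=7: 7 × 0.579 = 4.053
  c=8: 8 × 0.536 = 4.288
  c=9: 9 × 0.493 = 4.437
  c=10: 10 × 0.450 = 4.500
  c=11: 11 × 0.407 = 4.477
Maximum at c = 10 (4.500 surviving chicks).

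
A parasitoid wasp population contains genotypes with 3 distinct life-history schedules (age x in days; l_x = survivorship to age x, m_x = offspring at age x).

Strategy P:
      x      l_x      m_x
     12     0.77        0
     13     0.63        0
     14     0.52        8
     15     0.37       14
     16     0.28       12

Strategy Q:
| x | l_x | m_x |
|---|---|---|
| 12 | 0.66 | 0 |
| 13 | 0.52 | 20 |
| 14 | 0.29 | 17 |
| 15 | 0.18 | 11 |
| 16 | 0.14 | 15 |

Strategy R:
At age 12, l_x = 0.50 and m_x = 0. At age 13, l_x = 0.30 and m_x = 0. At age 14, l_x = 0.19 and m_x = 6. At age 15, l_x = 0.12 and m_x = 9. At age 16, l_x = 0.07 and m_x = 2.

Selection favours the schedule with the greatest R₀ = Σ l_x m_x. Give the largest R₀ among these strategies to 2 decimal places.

19.41

Strategy P: R₀ = 0.77×0 + 0.63×0 + 0.52×8 + 0.37×14 + 0.28×12 = 12.7000
Strategy Q: R₀ = 0.66×0 + 0.52×20 + 0.29×17 + 0.18×11 + 0.14×15 = 19.4100
Strategy R: R₀ = 0.50×0 + 0.30×0 + 0.19×6 + 0.12×9 + 0.07×2 = 2.3600
Highest R₀: strategy Q with 19.4100.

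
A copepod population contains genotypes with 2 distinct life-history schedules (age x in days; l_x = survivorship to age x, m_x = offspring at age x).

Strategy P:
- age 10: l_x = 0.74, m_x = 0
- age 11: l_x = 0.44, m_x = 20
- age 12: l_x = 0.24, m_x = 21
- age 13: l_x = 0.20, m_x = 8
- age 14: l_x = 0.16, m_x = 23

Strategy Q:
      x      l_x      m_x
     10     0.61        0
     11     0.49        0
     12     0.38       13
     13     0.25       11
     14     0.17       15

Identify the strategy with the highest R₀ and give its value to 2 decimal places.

Strategy P: R₀ = 0.74×0 + 0.44×20 + 0.24×21 + 0.20×8 + 0.16×23 = 19.1200
Strategy Q: R₀ = 0.61×0 + 0.49×0 + 0.38×13 + 0.25×11 + 0.17×15 = 10.2400
Highest R₀: strategy P with 19.1200.

19.12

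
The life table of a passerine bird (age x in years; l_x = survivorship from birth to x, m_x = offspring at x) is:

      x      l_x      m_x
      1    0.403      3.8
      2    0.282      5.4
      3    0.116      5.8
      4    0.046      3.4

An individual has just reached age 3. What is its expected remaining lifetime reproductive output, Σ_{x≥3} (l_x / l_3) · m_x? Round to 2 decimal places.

l_3 = 0.116. Conditional survival from age 3 to x is l_x / l_3.
  x=3: (0.116/0.116) × 5.8 = 5.8000
  x=4: (0.046/0.116) × 3.4 = 1.3483
Sum = 5.8000 + 1.3483 = 7.1483

7.15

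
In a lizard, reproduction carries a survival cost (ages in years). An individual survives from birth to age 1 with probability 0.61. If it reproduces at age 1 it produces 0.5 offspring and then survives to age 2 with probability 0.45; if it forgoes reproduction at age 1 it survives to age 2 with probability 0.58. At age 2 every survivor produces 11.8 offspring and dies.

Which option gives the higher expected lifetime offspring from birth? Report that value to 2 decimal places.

breed at age 1: R₀ = 0.61 × (0.5 + 0.45 × 11.8) = 0.61 × 5.8100 = 3.5441
delay to age 2: R₀ = 0.61 × (0.58 × 11.8) = 0.61 × 6.8440 = 4.1748
Higher: delay to age 2 (4.1748).

4.17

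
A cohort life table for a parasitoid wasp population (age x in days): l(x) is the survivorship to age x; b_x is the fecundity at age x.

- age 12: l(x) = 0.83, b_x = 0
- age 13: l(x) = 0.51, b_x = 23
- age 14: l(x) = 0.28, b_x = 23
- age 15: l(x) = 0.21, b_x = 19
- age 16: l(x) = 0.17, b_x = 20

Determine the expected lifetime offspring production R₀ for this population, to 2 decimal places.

25.56

R₀ = Σ l(x) b_x:
  age 12: 0.83 × 0 = 0.0000
  age 13: 0.51 × 23 = 11.7300
  age 14: 0.28 × 23 = 6.4400
  age 15: 0.21 × 19 = 3.9900
  age 16: 0.17 × 20 = 3.4000
R₀ = 0.0000 + 11.7300 + 6.4400 + 3.9900 + 3.4000 = 25.5600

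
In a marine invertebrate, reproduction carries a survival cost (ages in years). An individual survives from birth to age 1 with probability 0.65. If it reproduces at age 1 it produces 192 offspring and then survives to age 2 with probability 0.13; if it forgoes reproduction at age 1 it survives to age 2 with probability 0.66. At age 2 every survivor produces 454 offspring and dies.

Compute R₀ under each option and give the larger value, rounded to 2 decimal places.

breed at age 1: R₀ = 0.65 × (192 + 0.13 × 454) = 0.65 × 251.0200 = 163.1630
delay to age 2: R₀ = 0.65 × (0.66 × 454) = 0.65 × 299.6400 = 194.7660
Higher: delay to age 2 (194.7660).

194.77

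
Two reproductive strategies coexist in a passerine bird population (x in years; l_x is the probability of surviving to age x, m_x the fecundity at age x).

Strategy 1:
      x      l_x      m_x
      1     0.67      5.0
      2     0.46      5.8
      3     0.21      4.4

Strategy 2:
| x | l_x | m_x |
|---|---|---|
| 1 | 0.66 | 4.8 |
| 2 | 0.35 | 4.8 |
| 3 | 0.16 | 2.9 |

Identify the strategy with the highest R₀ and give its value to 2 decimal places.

6.94

Strategy 1: R₀ = 0.67×5.0 + 0.46×5.8 + 0.21×4.4 = 6.9420
Strategy 2: R₀ = 0.66×4.8 + 0.35×4.8 + 0.16×2.9 = 5.3120
Highest R₀: strategy 1 with 6.9420.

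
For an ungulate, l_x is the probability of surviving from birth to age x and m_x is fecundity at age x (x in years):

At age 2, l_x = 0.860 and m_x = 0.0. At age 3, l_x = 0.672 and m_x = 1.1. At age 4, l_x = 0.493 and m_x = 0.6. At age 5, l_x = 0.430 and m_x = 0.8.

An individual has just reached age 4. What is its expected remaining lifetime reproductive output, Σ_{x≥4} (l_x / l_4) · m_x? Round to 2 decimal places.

l_4 = 0.493. Conditional survival from age 4 to x is l_x / l_4.
  x=4: (0.493/0.493) × 0.6 = 0.6000
  x=5: (0.430/0.493) × 0.8 = 0.6978
Sum = 0.6000 + 0.6978 = 1.2978

1.30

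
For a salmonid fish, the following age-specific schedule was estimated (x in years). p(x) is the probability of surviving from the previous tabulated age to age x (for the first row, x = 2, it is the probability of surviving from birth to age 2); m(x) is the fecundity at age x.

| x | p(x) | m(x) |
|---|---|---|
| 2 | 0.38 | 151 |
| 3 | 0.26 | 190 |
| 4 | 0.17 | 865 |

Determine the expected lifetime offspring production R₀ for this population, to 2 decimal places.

90.68

Survivorship from birth: l_x = p_2·p_3·…·p_x.
  l_2 = 0.38000
  l_3 = 0.09880
  l_4 = 0.01680
R₀ = Σ l_x m(x):
  age 2: 0.38000 × 151 = 57.3800
  age 3: 0.09880 × 190 = 18.7720
  age 4: 0.01680 × 865 = 14.5320
R₀ = 57.3800 + 18.7720 + 14.5320 = 90.6840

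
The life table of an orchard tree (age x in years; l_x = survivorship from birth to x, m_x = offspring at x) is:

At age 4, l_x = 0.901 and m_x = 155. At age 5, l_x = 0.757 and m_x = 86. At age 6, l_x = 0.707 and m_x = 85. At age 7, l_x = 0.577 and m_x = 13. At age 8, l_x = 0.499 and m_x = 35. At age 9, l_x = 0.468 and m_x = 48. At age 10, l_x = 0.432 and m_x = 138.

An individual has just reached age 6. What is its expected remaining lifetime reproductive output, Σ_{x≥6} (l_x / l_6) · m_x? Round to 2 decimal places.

l_6 = 0.707. Conditional survival from age 6 to x is l_x / l_6.
  x=6: (0.707/0.707) × 85 = 85.0000
  x=7: (0.577/0.707) × 13 = 10.6096
  x=8: (0.499/0.707) × 35 = 24.7030
  x=9: (0.468/0.707) × 48 = 31.7737
  x=10: (0.432/0.707) × 138 = 84.3225
Sum = 85.0000 + 10.6096 + 24.7030 + 31.7737 + 84.3225 = 236.4088

236.41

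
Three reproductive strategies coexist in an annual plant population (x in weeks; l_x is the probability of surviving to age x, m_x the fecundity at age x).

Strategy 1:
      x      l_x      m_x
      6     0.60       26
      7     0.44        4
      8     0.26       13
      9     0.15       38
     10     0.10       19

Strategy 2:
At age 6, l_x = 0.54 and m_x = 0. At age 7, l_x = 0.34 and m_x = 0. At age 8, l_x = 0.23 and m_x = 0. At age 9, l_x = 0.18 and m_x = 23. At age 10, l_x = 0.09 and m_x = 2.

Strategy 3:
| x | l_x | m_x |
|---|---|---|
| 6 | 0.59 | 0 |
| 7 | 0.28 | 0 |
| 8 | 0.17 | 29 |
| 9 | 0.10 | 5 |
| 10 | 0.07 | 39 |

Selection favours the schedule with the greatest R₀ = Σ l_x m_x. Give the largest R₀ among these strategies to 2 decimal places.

28.34

Strategy 1: R₀ = 0.60×26 + 0.44×4 + 0.26×13 + 0.15×38 + 0.10×19 = 28.3400
Strategy 2: R₀ = 0.54×0 + 0.34×0 + 0.23×0 + 0.18×23 + 0.09×2 = 4.3200
Strategy 3: R₀ = 0.59×0 + 0.28×0 + 0.17×29 + 0.10×5 + 0.07×39 = 8.1600
Highest R₀: strategy 1 with 28.3400.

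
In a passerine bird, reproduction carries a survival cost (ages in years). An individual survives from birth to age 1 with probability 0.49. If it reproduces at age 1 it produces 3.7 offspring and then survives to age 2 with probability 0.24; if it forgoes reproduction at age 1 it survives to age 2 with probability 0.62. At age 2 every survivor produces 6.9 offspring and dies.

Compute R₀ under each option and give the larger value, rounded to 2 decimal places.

2.62

breed at age 1: R₀ = 0.49 × (3.7 + 0.24 × 6.9) = 0.49 × 5.3560 = 2.6244
delay to age 2: R₀ = 0.49 × (0.62 × 6.9) = 0.49 × 4.2780 = 2.0962
Higher: breed at age 1 (2.6244).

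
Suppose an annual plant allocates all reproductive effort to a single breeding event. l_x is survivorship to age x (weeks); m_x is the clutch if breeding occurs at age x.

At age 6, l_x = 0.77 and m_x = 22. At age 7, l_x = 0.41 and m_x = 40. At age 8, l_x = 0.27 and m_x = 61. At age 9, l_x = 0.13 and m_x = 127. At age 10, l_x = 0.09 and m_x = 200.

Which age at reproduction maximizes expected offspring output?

10

Expected offspring if breeding at age x = l_x × m_x:
  age 6: 0.77 × 22 = 16.940
  age 7: 0.41 × 40 = 16.400
  age 8: 0.27 × 61 = 16.470
  age 9: 0.13 × 127 = 16.510
  age 10: 0.09 × 200 = 18.000
Maximum at age 10 (18.000).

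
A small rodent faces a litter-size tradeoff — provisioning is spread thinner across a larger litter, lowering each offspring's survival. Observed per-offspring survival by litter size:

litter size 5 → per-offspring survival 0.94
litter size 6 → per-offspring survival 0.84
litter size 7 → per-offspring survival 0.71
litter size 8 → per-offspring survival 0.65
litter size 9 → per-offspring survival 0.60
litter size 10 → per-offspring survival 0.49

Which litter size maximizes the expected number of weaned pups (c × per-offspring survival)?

Expected weaned pups = c × s(c):
  c=5: 5 × 0.94 = 4.700
  c=6: 6 × 0.84 = 5.040
  c=7: 7 × 0.71 = 4.970
  c=8: 8 × 0.65 = 5.200
  c=9: 9 × 0.60 = 5.400
  c=10: 10 × 0.49 = 4.900
Maximum at c = 9 (5.400 weaned pups).

9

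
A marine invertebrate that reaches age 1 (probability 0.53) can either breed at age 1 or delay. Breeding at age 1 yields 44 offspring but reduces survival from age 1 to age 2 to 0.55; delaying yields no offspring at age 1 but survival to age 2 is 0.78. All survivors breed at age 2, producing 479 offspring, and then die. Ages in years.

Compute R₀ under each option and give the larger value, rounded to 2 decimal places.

198.02

breed at age 1: R₀ = 0.53 × (44 + 0.55 × 479) = 0.53 × 307.4500 = 162.9485
delay to age 2: R₀ = 0.53 × (0.78 × 479) = 0.53 × 373.6200 = 198.0186
Higher: delay to age 2 (198.0186).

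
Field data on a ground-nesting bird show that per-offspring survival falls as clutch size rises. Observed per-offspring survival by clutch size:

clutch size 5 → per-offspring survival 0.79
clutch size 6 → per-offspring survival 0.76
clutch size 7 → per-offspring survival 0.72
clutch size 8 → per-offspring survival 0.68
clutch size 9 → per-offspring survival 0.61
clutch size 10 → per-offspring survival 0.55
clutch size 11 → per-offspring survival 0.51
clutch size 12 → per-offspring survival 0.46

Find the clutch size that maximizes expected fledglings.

11

Expected fledglings = c × s(c):
  c=5: 5 × 0.79 = 3.950
  c=6: 6 × 0.76 = 4.560
  c=7: 7 × 0.72 = 5.040
  c=8: 8 × 0.68 = 5.440
  c=9: 9 × 0.61 = 5.490
  c=10: 10 × 0.55 = 5.500
  c=11: 11 × 0.51 = 5.610
  c=12: 12 × 0.46 = 5.520
Maximum at c = 11 (5.610 fledglings).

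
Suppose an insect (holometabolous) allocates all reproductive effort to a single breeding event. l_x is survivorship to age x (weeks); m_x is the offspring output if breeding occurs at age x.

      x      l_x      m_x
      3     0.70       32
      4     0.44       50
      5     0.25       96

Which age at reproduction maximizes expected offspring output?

5

Expected offspring if breeding at age x = l_x × m_x:
  age 3: 0.70 × 32 = 22.400
  age 4: 0.44 × 50 = 22.000
  age 5: 0.25 × 96 = 24.000
Maximum at age 5 (24.000).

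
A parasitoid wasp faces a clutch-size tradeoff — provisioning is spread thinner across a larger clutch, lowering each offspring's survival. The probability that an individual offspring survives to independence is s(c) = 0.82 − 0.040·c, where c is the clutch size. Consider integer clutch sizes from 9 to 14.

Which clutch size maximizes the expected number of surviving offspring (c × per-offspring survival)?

Expected surviving offspring = c × s(c):
  c=9: 9 × 0.460 = 4.140
  c=10: 10 × 0.420 = 4.200
  c=11: 11 × 0.380 = 4.180
  c=12: 12 × 0.340 = 4.080
  c=13: 13 × 0.300 = 3.900
  c=14: 14 × 0.260 = 3.640
Maximum at c = 10 (4.200 surviving offspring).

10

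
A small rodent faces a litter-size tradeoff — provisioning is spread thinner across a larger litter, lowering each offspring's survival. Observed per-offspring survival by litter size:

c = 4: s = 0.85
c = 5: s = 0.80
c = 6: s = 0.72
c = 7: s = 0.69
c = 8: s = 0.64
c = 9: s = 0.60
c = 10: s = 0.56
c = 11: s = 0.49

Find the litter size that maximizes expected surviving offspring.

10

Expected surviving offspring = c × s(c):
  c=4: 4 × 0.85 = 3.400
  c=5: 5 × 0.80 = 4.000
  c=6: 6 × 0.72 = 4.320
  c=7: 7 × 0.69 = 4.830
  c=8: 8 × 0.64 = 5.120
  c=9: 9 × 0.60 = 5.400
  c=10: 10 × 0.56 = 5.600
  c=11: 11 × 0.49 = 5.390
Maximum at c = 10 (5.600 surviving offspring).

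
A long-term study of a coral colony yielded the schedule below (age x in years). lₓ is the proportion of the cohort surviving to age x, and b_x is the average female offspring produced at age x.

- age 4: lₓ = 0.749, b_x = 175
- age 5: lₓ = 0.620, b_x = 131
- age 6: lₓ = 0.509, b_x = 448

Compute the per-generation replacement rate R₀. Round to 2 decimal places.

440.33

R₀ = Σ lₓ b_x:
  age 4: 0.749 × 175 = 131.0750
  age 5: 0.620 × 131 = 81.2200
  age 6: 0.509 × 448 = 228.0320
R₀ = 131.0750 + 81.2200 + 228.0320 = 440.3270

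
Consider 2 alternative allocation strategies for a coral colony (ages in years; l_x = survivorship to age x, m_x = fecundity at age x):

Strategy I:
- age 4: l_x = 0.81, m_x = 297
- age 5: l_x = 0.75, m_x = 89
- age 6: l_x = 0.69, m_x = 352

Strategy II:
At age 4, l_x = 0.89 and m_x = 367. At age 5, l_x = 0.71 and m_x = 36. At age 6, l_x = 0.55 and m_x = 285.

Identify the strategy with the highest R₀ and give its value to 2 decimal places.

550.20

Strategy I: R₀ = 0.81×297 + 0.75×89 + 0.69×352 = 550.2000
Strategy II: R₀ = 0.89×367 + 0.71×36 + 0.55×285 = 508.9400
Highest R₀: strategy I with 550.2000.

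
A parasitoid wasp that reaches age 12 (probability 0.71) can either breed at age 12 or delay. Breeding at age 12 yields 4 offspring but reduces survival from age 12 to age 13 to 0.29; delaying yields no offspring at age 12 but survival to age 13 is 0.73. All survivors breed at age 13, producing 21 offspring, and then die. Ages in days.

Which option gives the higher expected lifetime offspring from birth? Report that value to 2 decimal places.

breed at age 12: R₀ = 0.71 × (4 + 0.29 × 21) = 0.71 × 10.0900 = 7.1639
delay to age 13: R₀ = 0.71 × (0.73 × 21) = 0.71 × 15.3300 = 10.8843
Higher: delay to age 13 (10.8843).

10.88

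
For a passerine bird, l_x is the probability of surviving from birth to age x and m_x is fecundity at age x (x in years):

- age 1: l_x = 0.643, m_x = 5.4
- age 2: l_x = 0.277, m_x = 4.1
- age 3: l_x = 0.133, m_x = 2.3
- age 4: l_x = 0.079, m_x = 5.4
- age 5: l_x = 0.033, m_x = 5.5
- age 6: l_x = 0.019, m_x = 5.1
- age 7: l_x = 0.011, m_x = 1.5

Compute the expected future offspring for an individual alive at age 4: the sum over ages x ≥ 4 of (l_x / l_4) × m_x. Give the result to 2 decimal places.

l_4 = 0.079. Conditional survival from age 4 to x is l_x / l_4.
  x=4: (0.079/0.079) × 5.4 = 5.4000
  x=5: (0.033/0.079) × 5.5 = 2.2975
  x=6: (0.019/0.079) × 5.1 = 1.2266
  x=7: (0.011/0.079) × 1.5 = 0.2089
Sum = 5.4000 + 2.2975 + 1.2266 + 0.2089 = 9.1329

9.13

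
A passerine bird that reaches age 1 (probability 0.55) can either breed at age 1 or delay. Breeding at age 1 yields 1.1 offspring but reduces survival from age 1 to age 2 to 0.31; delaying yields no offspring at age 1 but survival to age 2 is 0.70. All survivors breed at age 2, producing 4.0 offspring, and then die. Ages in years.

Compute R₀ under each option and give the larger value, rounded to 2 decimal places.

breed at age 1: R₀ = 0.55 × (1.1 + 0.31 × 4.0) = 0.55 × 2.3400 = 1.2870
delay to age 2: R₀ = 0.55 × (0.70 × 4.0) = 0.55 × 2.8000 = 1.5400
Higher: delay to age 2 (1.5400).

1.54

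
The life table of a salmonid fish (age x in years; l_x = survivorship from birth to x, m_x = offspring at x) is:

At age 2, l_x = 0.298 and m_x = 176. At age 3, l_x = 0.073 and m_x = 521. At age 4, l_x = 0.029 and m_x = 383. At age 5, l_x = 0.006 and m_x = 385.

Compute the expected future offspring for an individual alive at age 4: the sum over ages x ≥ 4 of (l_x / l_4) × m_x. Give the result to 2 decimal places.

l_4 = 0.029. Conditional survival from age 4 to x is l_x / l_4.
  x=4: (0.029/0.029) × 383 = 383.0000
  x=5: (0.006/0.029) × 385 = 79.6552
Sum = 383.0000 + 79.6552 = 462.6552

462.66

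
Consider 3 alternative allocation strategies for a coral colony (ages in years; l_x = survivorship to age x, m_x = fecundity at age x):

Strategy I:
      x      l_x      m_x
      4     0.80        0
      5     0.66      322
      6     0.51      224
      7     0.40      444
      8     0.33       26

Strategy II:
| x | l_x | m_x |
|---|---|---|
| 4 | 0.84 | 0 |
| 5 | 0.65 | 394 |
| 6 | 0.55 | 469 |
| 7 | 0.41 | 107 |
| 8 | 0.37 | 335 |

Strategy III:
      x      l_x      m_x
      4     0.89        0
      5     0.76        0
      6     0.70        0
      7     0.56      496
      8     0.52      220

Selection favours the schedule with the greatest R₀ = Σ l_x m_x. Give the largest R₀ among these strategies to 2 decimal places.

681.87

Strategy I: R₀ = 0.80×0 + 0.66×322 + 0.51×224 + 0.40×444 + 0.33×26 = 512.9400
Strategy II: R₀ = 0.84×0 + 0.65×394 + 0.55×469 + 0.41×107 + 0.37×335 = 681.8700
Strategy III: R₀ = 0.89×0 + 0.76×0 + 0.70×0 + 0.56×496 + 0.52×220 = 392.1600
Highest R₀: strategy II with 681.8700.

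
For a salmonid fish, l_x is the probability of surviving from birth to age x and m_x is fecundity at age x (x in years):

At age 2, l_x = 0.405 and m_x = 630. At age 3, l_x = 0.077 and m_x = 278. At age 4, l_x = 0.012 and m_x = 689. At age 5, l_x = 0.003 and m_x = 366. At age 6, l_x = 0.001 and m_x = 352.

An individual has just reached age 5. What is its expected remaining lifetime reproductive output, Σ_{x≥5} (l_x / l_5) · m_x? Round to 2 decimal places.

483.33

l_5 = 0.003. Conditional survival from age 5 to x is l_x / l_5.
  x=5: (0.003/0.003) × 366 = 366.0000
  x=6: (0.001/0.003) × 352 = 117.3333
Sum = 366.0000 + 117.3333 = 483.3333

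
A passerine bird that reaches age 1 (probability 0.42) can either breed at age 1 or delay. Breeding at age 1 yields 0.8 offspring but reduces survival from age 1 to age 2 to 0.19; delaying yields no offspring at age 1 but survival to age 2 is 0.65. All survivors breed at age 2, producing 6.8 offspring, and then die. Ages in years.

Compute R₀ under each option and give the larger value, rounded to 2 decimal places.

breed at age 1: R₀ = 0.42 × (0.8 + 0.19 × 6.8) = 0.42 × 2.0920 = 0.8786
delay to age 2: R₀ = 0.42 × (0.65 × 6.8) = 0.42 × 4.4200 = 1.8564
Higher: delay to age 2 (1.8564).

1.86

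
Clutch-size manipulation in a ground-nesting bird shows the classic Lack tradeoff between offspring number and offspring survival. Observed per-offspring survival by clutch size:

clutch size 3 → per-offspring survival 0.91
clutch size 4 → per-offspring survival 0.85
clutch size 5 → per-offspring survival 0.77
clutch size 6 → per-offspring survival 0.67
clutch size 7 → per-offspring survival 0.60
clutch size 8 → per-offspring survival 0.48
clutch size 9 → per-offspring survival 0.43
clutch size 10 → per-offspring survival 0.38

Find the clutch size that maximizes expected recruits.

7

Expected recruits = c × s(c):
  c=3: 3 × 0.91 = 2.730
  c=4: 4 × 0.85 = 3.400
  c=5: 5 × 0.77 = 3.850
  c=6: 6 × 0.67 = 4.020
  c=7: 7 × 0.60 = 4.200
  c=8: 8 × 0.48 = 3.840
  c=9: 9 × 0.43 = 3.870
  c=10: 10 × 0.38 = 3.800
Maximum at c = 7 (4.200 recruits).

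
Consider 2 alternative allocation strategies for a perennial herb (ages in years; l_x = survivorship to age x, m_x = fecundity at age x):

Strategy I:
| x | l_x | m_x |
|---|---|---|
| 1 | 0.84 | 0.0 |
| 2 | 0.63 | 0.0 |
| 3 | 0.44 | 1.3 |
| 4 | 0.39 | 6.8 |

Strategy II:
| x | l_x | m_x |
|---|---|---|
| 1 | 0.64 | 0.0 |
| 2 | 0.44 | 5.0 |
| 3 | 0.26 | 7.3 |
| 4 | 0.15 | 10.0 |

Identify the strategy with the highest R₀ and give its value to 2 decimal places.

5.60

Strategy I: R₀ = 0.84×0.0 + 0.63×0.0 + 0.44×1.3 + 0.39×6.8 = 3.2240
Strategy II: R₀ = 0.64×0.0 + 0.44×5.0 + 0.26×7.3 + 0.15×10.0 = 5.5980
Highest R₀: strategy II with 5.5980.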